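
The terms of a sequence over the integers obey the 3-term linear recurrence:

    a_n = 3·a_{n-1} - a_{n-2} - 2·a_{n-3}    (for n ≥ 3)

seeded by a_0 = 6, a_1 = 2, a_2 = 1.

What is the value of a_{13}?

-51744

a_3 = 3·1 + -1·2 + -2·6 = -11
a_4 = 3·-11 + -1·1 + -2·2 = -38
a_5 = 3·-38 + -1·-11 + -2·1 = -105
a_6 = 3·-105 + -1·-38 + -2·-11 = -255
a_7 = 3·-255 + -1·-105 + -2·-38 = -584
a_8 = 3·-584 + -1·-255 + -2·-105 = -1287
a_9 = 3·-1287 + -1·-584 + -2·-255 = -2767
a_10 = 3·-2767 + -1·-1287 + -2·-584 = -5846
a_11 = 3·-5846 + -1·-2767 + -2·-1287 = -12197
a_12 = 3·-12197 + -1·-5846 + -2·-2767 = -25211
a_13 = 3·-25211 + -1·-12197 + -2·-5846 = -51744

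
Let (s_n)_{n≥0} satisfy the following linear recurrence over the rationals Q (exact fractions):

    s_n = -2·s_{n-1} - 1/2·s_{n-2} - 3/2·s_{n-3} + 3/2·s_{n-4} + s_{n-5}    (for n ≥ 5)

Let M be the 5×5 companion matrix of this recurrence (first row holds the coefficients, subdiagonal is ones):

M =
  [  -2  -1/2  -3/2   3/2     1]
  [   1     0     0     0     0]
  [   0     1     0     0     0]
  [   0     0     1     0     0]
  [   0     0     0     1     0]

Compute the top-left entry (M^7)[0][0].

(M^7)[0][0] is the top entry after applying M 7 times to the unit state (1, 0, 0, 0, 0). Equivalently it is h_{11} for the auxiliary sequence (h_n) obeying the same recurrence with h_4 = 1 and h_i = 0 for 0 ≤ i < 4:
h_5 = -2·1 + -1/2·0 + -3/2·0 + 3/2·0 + 1·0 = -2
h_6 = -2·-2 + -1/2·1 + -3/2·0 + 3/2·0 + 1·0 = 7/2
h_7 = -2·7/2 + -1/2·-2 + -3/2·1 + 3/2·0 + 1·0 = -15/2
h_8 = -2·-15/2 + -1/2·7/2 + -3/2·-2 + 3/2·1 + 1·0 = 71/4
h_9 = -2·71/4 + -1/2·-15/2 + -3/2·7/2 + 3/2·-2 + 1·1 = -39
h_10 = -2·-39 + -1/2·71/4 + -3/2·-15/2 + 3/2·7/2 + 1·-2 = 669/8
h_11 = -2·669/8 + -1/2·-39 + -3/2·71/4 + 3/2·-15/2 + 1·7/2 = -1457/8

-1457/8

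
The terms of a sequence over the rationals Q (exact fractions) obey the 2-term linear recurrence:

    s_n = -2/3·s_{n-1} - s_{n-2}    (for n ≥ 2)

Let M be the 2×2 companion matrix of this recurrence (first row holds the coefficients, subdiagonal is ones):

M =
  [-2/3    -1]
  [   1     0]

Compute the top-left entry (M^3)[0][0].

28/27

(M^3)[0][0] is the top entry after applying M 3 times to the unit state (1, 0). Equivalently it is h_{4} for the auxiliary sequence (h_n) obeying the same recurrence with h_1 = 1 and h_i = 0 for 0 ≤ i < 1:
h_2 = -2/3·1 + -1·0 = -2/3
h_3 = -2/3·-2/3 + -1·1 = -5/9
h_4 = -2/3·-5/9 + -1·-2/3 = 28/27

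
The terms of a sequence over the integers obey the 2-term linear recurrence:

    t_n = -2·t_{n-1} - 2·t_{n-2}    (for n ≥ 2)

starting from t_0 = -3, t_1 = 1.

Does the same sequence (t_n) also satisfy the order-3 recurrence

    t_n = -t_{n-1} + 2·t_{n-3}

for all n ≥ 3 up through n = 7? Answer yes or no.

Terms t_0..t_7: -3, 1, 4, -10, 12, -4, -16, 40
n=3: candidate gives -10, actual t_3 = -10 ✓
n=4: candidate gives 12, actual t_4 = 12 ✓
n=5: candidate gives -4, actual t_5 = -4 ✓
n=6: candidate gives -16, actual t_6 = -16 ✓
n=7: candidate gives 40, actual t_7 = 40 ✓

yes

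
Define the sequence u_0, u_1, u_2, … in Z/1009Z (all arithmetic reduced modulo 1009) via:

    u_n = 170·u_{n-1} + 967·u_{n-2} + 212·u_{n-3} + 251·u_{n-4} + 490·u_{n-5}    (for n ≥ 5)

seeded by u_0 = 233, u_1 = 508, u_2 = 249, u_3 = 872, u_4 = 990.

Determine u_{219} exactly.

u_5 = 170·990 + 967·872 + 212·249 + 251·508 + 490·233 = 344
u_6 = 170·344 + 967·990 + 212·872 + 251·249 + 490·508 = 611
u_7 = 170·611 + 967·344 + 212·990 + 251·872 + 490·249 = 478
u_8 = 170·478 + 967·611 + 212·344 + 251·990 + 490·872 = 123
u_9 = 170·123 + 967·478 + 212·611 + 251·344 + 490·990 = 555
u_10 = 170·555 + 967·123 + 212·478 + 251·611 + 490·344 = 878
Continuing the recurrence:
  u_11 = 300;  u_12 = 340;  u_13 = 68;  u_14 = 276;  u_15 = 120;  u_16 = 287
  u_17 = 383;  u_18 = 481;  u_19 = 287;  u_20 = 479;  u_21 = 475;  u_22 = 43
  u_23 = 98;  u_24 = 56;  u_25 = 170;  u_26 = 275;  u_27 = 286;  u_28 = 989
  u_29 = 999;  u_30 = 207;  u_31 = 791;  u_32 = 472;  u_33 = 899;  u_34 = 659
  u_35 = 77;  u_36 = 987;  u_37 = 407;  u_38 = 183;  u_39 = 457;  u_40 = 822
  u_41 = 487;  u_42 = 30;  u_43 = 47;  u_44 = 411;  u_45 = 936;  u_46 = 436
  u_47 = 114;  u_48 = 793;  u_49 = 912;  u_50 = 615;  u_51 = 368;  u_52 = 657
  u_53 = 572;  u_54 = 229;  u_55 = 21;  u_56 = 339;  u_57 = 713;  u_58 = 178
  u_59 = 980;  u_60 = 41;  u_61 = 514;  u_62 = 337;  u_63 = 228;  u_64 = 503
  u_65 = 845;  u_66 = 789;  u_67 = 827;  u_68 = 894;  u_69 = 455;  u_70 = 844
  u_71 = 994;  u_72 = 957;  u_73 = 539;  u_74 = 748;  u_75 = 811;  u_76 = 538
  u_77 = 885;  u_78 = 948;  u_79 = 927;  u_80 = 352;  u_81 = 328;  u_82 = 998
  u_83 = 434;  u_84 = 240;  u_85 = 600;  u_86 = 845;  u_87 = 444;  u_88 = 166
  u_89 = 844;  u_90 = 161;  u_91 = 685;  u_92 = 964;  u_93 = 304;  u_94 = 947
  u_95 = 33;  u_96 = 480;  u_97 = 244;  u_98 = 274;  u_99 = 969;  u_100 = 558
  u_101 = 49;  u_102 = 281;  u_103 = 663;  u_104 = 693;  u_105 = 376;  u_106 = 508
  u_107 = 943;  u_108 = 100;  u_109 = 410;  u_110 = 16;  u_111 = 930;  u_112 = 1002
  u_113 = 26;  u_114 = 163;  u_115 = 28;  u_116 = 292;  u_117 = 351;  u_118 = 41
  u_119 = 779;  u_120 = 531;  u_121 = 779;  u_122 = 480;  u_123 = 716;  u_124 = 733
  u_125 = 203;  u_126 = 847;  u_127 = 485;  u_128 = 164;  u_129 = 878;  u_130 = 291
  u_131 = 925;  u_132 = 542;  u_133 = 12;  u_134 = 589;  u_135 = 39;  u_136 = 616
  u_137 = 114;  u_138 = 109;  u_139 = 791;  u_140 = 870;  u_141 = 64;  u_142 = 244
  u_143 = 953;  u_144 = 414;  u_145 = 775;  u_146 = 357;  u_147 = 441;  u_148 = 68
  u_149 = 958;  u_150 = 409;  u_151 = 397;  u_152 = 228;  u_153 = 161;  u_154 = 25
  u_155 = 803;  u_156 = 597;  u_157 = 188;  u_158 = 956;  u_159 = 581;  u_160 = 67
  u_161 = 662;  u_162 = 943;  u_163 = 195;  u_164 = 516;  u_165 = 172;  u_166 = 545
  u_167 = 542;  u_168 = 837;  u_169 = 344;  u_170 = 101;  u_171 = 56;  u_172 = 941
  u_173 = 483;  u_174 = 157;  u_175 = 39;  u_176 = 805;  u_177 = 123;  u_178 = 24
  u_179 = 7;  u_180 = 218;  u_181 = 10;  u_182 = 791;  u_183 = 55;  u_184 = 72
  u_185 = 396;  u_186 = 913;  u_187 = 287;  u_188 = 176;  u_189 = 11;  u_190 = 259
  u_191 = 941;  u_192 = 233;  u_193 = 719;  u_194 = 933;  u_195 = 85;  u_196 = 496
  u_197 = 73;  u_198 = 781;  u_199 = 1007;  u_200 = 157;  u_201 = 668;  u_202 = 328
  u_203 = 225;  u_204 = 699;  u_205 = 743;  u_206 = 359;  u_207 = 688;  u_208 = 237
  u_209 = 6;  u_210 = 836;  u_211 = 895;  u_212 = 327;  u_213 = 78;  u_214 = 460
  u_215 = 594;  u_216 = 306;  u_217 = 691
u_218 = 170·691 + 967·306 + 212·594 + 251·460 + 490·78 = 806
u_219 = 170·806 + 967·691 + 212·306 + 251·594 + 490·460 = 486

486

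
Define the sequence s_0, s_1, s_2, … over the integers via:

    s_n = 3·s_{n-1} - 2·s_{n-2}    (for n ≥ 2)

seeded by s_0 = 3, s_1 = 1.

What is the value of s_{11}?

-4091

s_2 = 3·1 + -2·3 = -3
s_3 = 3·-3 + -2·1 = -11
s_4 = 3·-11 + -2·-3 = -27
s_5 = 3·-27 + -2·-11 = -59
s_6 = 3·-59 + -2·-27 = -123
s_7 = 3·-123 + -2·-59 = -251
s_8 = 3·-251 + -2·-123 = -507
s_9 = 3·-507 + -2·-251 = -1019
s_10 = 3·-1019 + -2·-507 = -2043
s_11 = 3·-2043 + -2·-1019 = -4091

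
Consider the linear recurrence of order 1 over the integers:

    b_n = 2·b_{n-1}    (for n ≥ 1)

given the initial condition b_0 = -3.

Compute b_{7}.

-384

b_1 = 2·-3 = -6
b_2 = 2·-6 = -12
b_3 = 2·-12 = -24
b_4 = 2·-24 = -48
b_5 = 2·-48 = -96
b_6 = 2·-96 = -192
b_7 = 2·-192 = -384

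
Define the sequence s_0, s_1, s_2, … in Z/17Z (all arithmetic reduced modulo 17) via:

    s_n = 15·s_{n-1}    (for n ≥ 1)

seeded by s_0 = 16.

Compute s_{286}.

s_1 = 15·16 = 2
s_2 = 15·2 = 13
s_3 = 15·13 = 8
s_4 = 15·8 = 1
s_5 = 15·1 = 15
s_6 = 15·15 = 4
s_7 = 15·4 = 9
s_8 = 15·9 = 16
(s_8) = (16) = (s_0), so the sequence has period 8.
286 ≡ 6 (mod 8), hence s_286 = s_6 = 4.

4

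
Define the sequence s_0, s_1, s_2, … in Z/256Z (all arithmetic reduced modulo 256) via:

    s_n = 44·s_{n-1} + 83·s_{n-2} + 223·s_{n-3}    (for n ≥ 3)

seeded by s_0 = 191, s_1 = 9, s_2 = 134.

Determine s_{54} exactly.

68

s_3 = 44·134 + 83·9 + 223·191 = 84
s_4 = 44·84 + 83·134 + 223·9 = 185
s_5 = 44·185 + 83·84 + 223·134 = 194
s_6 = 44·194 + 83·185 + 223·84 = 127
s_7 = 44·127 + 83·194 + 223·185 = 225
s_8 = 44·225 + 83·127 + 223·194 = 215
s_9 = 44·215 + 83·225 + 223·127 = 136
s_10 = 44·136 + 83·215 + 223·225 = 20
s_11 = 44·20 + 83·136 + 223·215 = 209
s_12 = 44·209 + 83·20 + 223·136 = 224
s_13 = 44·224 + 83·209 + 223·20 = 175
s_14 = 44·175 + 83·224 + 223·209 = 195
s_15 = 44·195 + 83·175 + 223·224 = 97
s_16 = 44·97 + 83·195 + 223·175 = 86
s_17 = 44·86 + 83·97 + 223·195 = 24
s_18 = 44·24 + 83·86 + 223·97 = 129
s_19 = 44·129 + 83·24 + 223·86 = 222
s_20 = 44·222 + 83·129 + 223·24 = 227
s_21 = 44·227 + 83·222 + 223·129 = 93
s_22 = 44·93 + 83·227 + 223·222 = 247
s_23 = 44·247 + 83·93 + 223·227 = 88
s_24 = 44·88 + 83·247 + 223·93 = 56
s_25 = 44·56 + 83·88 + 223·247 = 81
s_26 = 44·81 + 83·56 + 223·88 = 188
s_27 = 44·188 + 83·81 + 223·56 = 91
s_28 = 44·91 + 83·188 + 223·81 = 39
s_29 = 44·39 + 83·91 + 223·188 = 249
s_30 = 44·249 + 83·39 + 223·91 = 182
s_31 = 44·182 + 83·249 + 223·39 = 252
s_32 = 44·252 + 83·182 + 223·249 = 57
s_33 = 44·57 + 83·252 + 223·182 = 10
s_34 = 44·10 + 83·57 + 223·252 = 183
s_35 = 44·183 + 83·10 + 223·57 = 89
s_36 = 44·89 + 83·183 + 223·10 = 87
s_37 = 44·87 + 83·89 + 223·183 = 56
s_38 = 44·56 + 83·87 + 223·89 = 92
s_39 = 44·92 + 83·56 + 223·87 = 193
s_40 = 44·193 + 83·92 + 223·56 = 200
s_41 = 44·200 + 83·193 + 223·92 = 23
s_42 = 44·23 + 83·200 + 223·193 = 235
s_43 = 44·235 + 83·23 + 223·200 = 17
s_44 = 44·17 + 83·235 + 223·23 = 38
s_45 = 44·38 + 83·17 + 223·235 = 192
s_46 = 44·192 + 83·38 + 223·17 = 33
s_47 = 44·33 + 83·192 + 223·38 = 6
s_48 = 44·6 + 83·33 + 223·192 = 251
s_49 = 44·251 + 83·6 + 223·33 = 213
s_50 = 44·213 + 83·251 + 223·6 = 55
s_51 = 44·55 + 83·213 + 223·251 = 40
s_52 = 44·40 + 83·55 + 223·213 = 64
s_53 = 44·64 + 83·40 + 223·55 = 225
s_54 = 44·225 + 83·64 + 223·40 = 68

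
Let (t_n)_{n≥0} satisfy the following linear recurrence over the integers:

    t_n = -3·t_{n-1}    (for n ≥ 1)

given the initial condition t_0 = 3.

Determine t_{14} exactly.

14348907

t_1 = -3·3 = -9
t_2 = -3·-9 = 27
t_3 = -3·27 = -81
t_4 = -3·-81 = 243
t_5 = -3·243 = -729
t_6 = -3·-729 = 2187
t_7 = -3·2187 = -6561
t_8 = -3·-6561 = 19683
t_9 = -3·19683 = -59049
t_10 = -3·-59049 = 177147
t_11 = -3·177147 = -531441
t_12 = -3·-531441 = 1594323
t_13 = -3·1594323 = -4782969
t_14 = -3·-4782969 = 14348907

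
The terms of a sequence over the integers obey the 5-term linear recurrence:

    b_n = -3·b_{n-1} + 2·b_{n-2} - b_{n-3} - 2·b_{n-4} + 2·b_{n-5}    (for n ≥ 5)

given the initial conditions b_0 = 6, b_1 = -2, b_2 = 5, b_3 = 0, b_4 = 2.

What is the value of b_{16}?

-9207397

b_5 = -3·2 + 2·0 + -1·5 + -2·-2 + 2·6 = 5
b_6 = -3·5 + 2·2 + -1·0 + -2·5 + 2·-2 = -25
b_7 = -3·-25 + 2·5 + -1·2 + -2·0 + 2·5 = 93
b_8 = -3·93 + 2·-25 + -1·5 + -2·2 + 2·0 = -338
b_9 = -3·-338 + 2·93 + -1·-25 + -2·5 + 2·2 = 1219
b_10 = -3·1219 + 2·-338 + -1·93 + -2·-25 + 2·5 = -4366
b_11 = -3·-4366 + 2·1219 + -1·-338 + -2·93 + 2·-25 = 15638
b_12 = -3·15638 + 2·-4366 + -1·1219 + -2·-338 + 2·93 = -56003
b_13 = -3·-56003 + 2·15638 + -1·-4366 + -2·1219 + 2·-338 = 200537
b_14 = -3·200537 + 2·-56003 + -1·15638 + -2·-4366 + 2·1219 = -718085
b_15 = -3·-718085 + 2·200537 + -1·-56003 + -2·15638 + 2·-4366 = 2571324
b_16 = -3·2571324 + 2·-718085 + -1·200537 + -2·-56003 + 2·15638 = -9207397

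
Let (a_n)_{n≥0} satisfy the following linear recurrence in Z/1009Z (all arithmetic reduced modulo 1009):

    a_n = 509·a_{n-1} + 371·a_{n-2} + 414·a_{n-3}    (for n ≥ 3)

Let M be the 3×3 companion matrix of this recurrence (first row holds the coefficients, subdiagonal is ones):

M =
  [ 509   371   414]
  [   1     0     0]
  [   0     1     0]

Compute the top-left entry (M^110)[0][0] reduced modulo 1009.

(M^110)[0][0] is the top entry after applying M 110 times to the unit state (1, 0, 0). Equivalently it is h_{112} for the auxiliary sequence (h_n) obeying the same recurrence with h_2 = 1 and h_i = 0 for 0 ≤ i < 2:
h_3 = 509·1 + 371·0 + 414·0 = 509
h_4 = 509·509 + 371·1 + 414·0 = 139
h_5 = 509·139 + 371·509 + 414·1 = 691
h_6 = 509·691 + 371·139 + 414·509 = 542
h_7 = 509·542 + 371·691 + 414·139 = 529
h_8 = 509·529 + 371·542 + 414·691 = 676
h_9 = 509·676 + 371·529 + 414·542 = 918
h_10 = 509·918 + 371·676 + 414·529 = 712
h_11 = 509·712 + 371·918 + 414·676 = 84
h_12 = 509·84 + 371·712 + 414·918 = 840
h_13 = 509·840 + 371·84 + 414·712 = 778
h_14 = 509·778 + 371·840 + 414·84 = 803
h_15 = 509·803 + 371·778 + 414·840 = 810
h_16 = 509·810 + 371·803 + 414·778 = 88
h_17 = 509·88 + 371·810 + 414·803 = 705
h_18 = 509·705 + 371·88 + 414·810 = 353
h_19 = 509·353 + 371·705 + 414·88 = 407
h_20 = 509·407 + 371·353 + 414·705 = 380
h_21 = 509·380 + 371·407 + 414·353 = 185
h_22 = 509·185 + 371·380 + 414·407 = 43
h_23 = 509·43 + 371·185 + 414·380 = 637
h_24 = 509·637 + 371·43 + 414·185 = 59
h_25 = 509·59 + 371·637 + 414·43 = 631
h_26 = 509·631 + 371·59 + 414·637 = 377
h_27 = 509·377 + 371·631 + 414·59 = 406
h_28 = 509·406 + 371·377 + 414·631 = 337
h_29 = 509·337 + 371·406 + 414·377 = 980
h_30 = 509·980 + 371·337 + 414·406 = 875
h_31 = 509·875 + 371·980 + 414·337 = 13
h_32 = 509·13 + 371·875 + 414·980 = 392
h_33 = 509·392 + 371·13 + 414·875 = 552
h_34 = 509·552 + 371·392 + 414·13 = 939
h_35 = 509·939 + 371·552 + 414·392 = 498
h_36 = 509·498 + 371·939 + 414·552 = 981
h_37 = 509·981 + 371·498 + 414·939 = 266
h_38 = 509·266 + 371·981 + 414·498 = 226
h_39 = 509·226 + 371·266 + 414·981 = 328
h_40 = 509·328 + 371·226 + 414·266 = 709
h_41 = 509·709 + 371·328 + 414·226 = 1003
h_42 = 509·1003 + 371·709 + 414·328 = 249
h_43 = 509·249 + 371·1003 + 414·709 = 315
h_44 = 509·315 + 371·249 + 414·1003 = 1007
h_45 = 509·1007 + 371·315 + 414·249 = 989
h_46 = 509·989 + 371·1007 + 414·315 = 426
h_47 = 509·426 + 371·989 + 414·1007 = 732
h_48 = 509·732 + 371·426 + 414·989 = 701
h_49 = 509·701 + 371·732 + 414·426 = 572
h_50 = 509·572 + 371·701 + 414·732 = 653
h_51 = 509·653 + 371·572 + 414·701 = 360
h_52 = 509·360 + 371·653 + 414·572 = 407
h_53 = 509·407 + 371·360 + 414·653 = 620
h_54 = 509·620 + 371·407 + 414·360 = 127
h_55 = 509·127 + 371·620 + 414·407 = 30
h_56 = 509·30 + 371·127 + 414·620 = 223
h_57 = 509·223 + 371·30 + 414·127 = 640
h_58 = 509·640 + 371·223 + 414·30 = 160
h_59 = 509·160 + 371·640 + 414·223 = 539
h_60 = 509·539 + 371·160 + 414·640 = 334
h_61 = 509·334 + 371·539 + 414·160 = 327
h_62 = 509·327 + 371·334 + 414·539 = 931
h_63 = 509·931 + 371·327 + 414·334 = 938
h_64 = 509·938 + 371·931 + 414·327 = 680
h_65 = 509·680 + 371·938 + 414·931 = 931
h_66 = 509·931 + 371·680 + 414·938 = 555
h_67 = 509·555 + 371·931 + 414·680 = 307
h_68 = 509·307 + 371·555 + 414·931 = 942
h_69 = 509·942 + 371·307 + 414·555 = 810
h_70 = 509·810 + 371·942 + 414·307 = 950
h_71 = 509·950 + 371·810 + 414·942 = 581
h_72 = 509·581 + 371·950 + 414·810 = 753
h_73 = 509·753 + 371·581 + 414·950 = 281
h_74 = 509·281 + 371·753 + 414·581 = 13
h_75 = 509·13 + 371·281 + 414·753 = 848
h_76 = 509·848 + 371·13 + 414·281 = 866
h_77 = 509·866 + 371·848 + 414·13 = 1007
h_78 = 509·1007 + 371·866 + 414·848 = 355
h_79 = 509·355 + 371·1007 + 414·866 = 680
h_80 = 509·680 + 371·355 + 414·1007 = 749
h_81 = 509·749 + 371·680 + 414·355 = 534
h_82 = 509·534 + 371·749 + 414·680 = 798
h_83 = 509·798 + 371·534 + 414·749 = 228
h_84 = 509·228 + 371·798 + 414·534 = 543
h_85 = 509·543 + 371·228 + 414·798 = 182
h_86 = 509·182 + 371·543 + 414·228 = 18
h_87 = 509·18 + 371·182 + 414·543 = 804
h_88 = 509·804 + 371·18 + 414·182 = 888
h_89 = 509·888 + 371·804 + 414·18 = 978
h_90 = 509·978 + 371·888 + 414·804 = 765
h_91 = 509·765 + 371·978 + 414·888 = 874
h_92 = 509·874 + 371·765 + 414·978 = 466
h_93 = 509·466 + 371·874 + 414·765 = 328
h_94 = 509·328 + 371·466 + 414·874 = 419
h_95 = 509·419 + 371·328 + 414·466 = 176
h_96 = 509·176 + 371·419 + 414·328 = 432
h_97 = 509·432 + 371·176 + 414·419 = 564
h_98 = 509·564 + 371·432 + 414·176 = 577
h_99 = 509·577 + 371·564 + 414·432 = 710
h_100 = 509·710 + 371·577 + 414·564 = 744
h_101 = 509·744 + 371·710 + 414·577 = 127
h_102 = 509·127 + 371·744 + 414·710 = 955
h_103 = 509·955 + 371·127 + 414·744 = 731
h_104 = 509·731 + 371·955 + 414·127 = 14
h_105 = 509·14 + 371·731 + 414·955 = 694
h_106 = 509·694 + 371·14 + 414·731 = 179
h_107 = 509·179 + 371·694 + 414·14 = 222
h_108 = 509·222 + 371·179 + 414·694 = 565
h_109 = 509·565 + 371·222 + 414·179 = 93
h_110 = 509·93 + 371·565 + 414·222 = 755
h_111 = 509·755 + 371·93 + 414·565 = 894
h_112 = 509·894 + 371·755 + 414·93 = 759

759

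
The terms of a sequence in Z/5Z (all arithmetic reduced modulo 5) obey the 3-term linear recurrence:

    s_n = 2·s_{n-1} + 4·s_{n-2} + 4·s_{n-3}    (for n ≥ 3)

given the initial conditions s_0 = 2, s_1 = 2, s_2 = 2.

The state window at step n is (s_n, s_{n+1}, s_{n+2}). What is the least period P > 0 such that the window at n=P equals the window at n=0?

62

n=0: window = (2, 2, 2)
n=1: window = (2, 2, 0)
n=2: window = (2, 0, 1)
n=3: window = (0, 1, 0)
n=4: window = (1, 0, 4)
n=5: window = (0, 4, 2)
n=6: window = (4, 2, 0)
n=7: window = (2, 0, 4)
n=8: window = (0, 4, 1)
n=9: window = (4, 1, 3)
n=10: window = (1, 3, 1)
n=11: window = (3, 1, 3)
n=12: window = (1, 3, 2)
n=13: window = (3, 2, 0)
n=14: window = (2, 0, 0)
n=15: window = (0, 0, 3)
n=16: window = (0, 3, 1)
n=17: window = (3, 1, 4)
n=18: window = (1, 4, 4)
n=19: window = (4, 4, 3)
n=20: window = (4, 3, 3)
n=21: window = (3, 3, 4)
n=22: window = (3, 4, 2)
n=23: window = (4, 2, 2)
n=24: window = (2, 2, 3)
n=25: window = (2, 3, 2)
n=26: window = (3, 2, 4)
n=27: window = (2, 4, 3)
n=28: window = (4, 3, 0)
n=29: window = (3, 0, 3)
n=30: window = (0, 3, 3)
n=31: window = (3, 3, 3)
n=32: window = (3, 3, 0)
n=33: window = (3, 0, 4)
n=34: window = (0, 4, 0)
n=35: window = (4, 0, 1)
n=36: window = (0, 1, 3)
n=37: window = (1, 3, 0)
n=38: window = (3, 0, 1)
n=39: window = (0, 1, 4)
n=40: window = (1, 4, 2)
…
n=60: window = (2, 0, 2)
n=61: window = (0, 2, 2)
n=62: window = (2, 2, 2)
window at n=62 equals window at n=0 → period = 62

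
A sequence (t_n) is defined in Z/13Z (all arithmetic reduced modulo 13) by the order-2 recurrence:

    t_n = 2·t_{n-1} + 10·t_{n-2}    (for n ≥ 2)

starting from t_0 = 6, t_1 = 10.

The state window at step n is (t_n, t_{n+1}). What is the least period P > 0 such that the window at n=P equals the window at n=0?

42

n=0: window = (6, 10)
n=1: window = (10, 2)
n=2: window = (2, 0)
n=3: window = (0, 7)
n=4: window = (7, 1)
n=5: window = (1, 7)
n=6: window = (7, 11)
n=7: window = (11, 1)
n=8: window = (1, 8)
n=9: window = (8, 0)
n=10: window = (0, 2)
n=11: window = (2, 4)
n=12: window = (4, 2)
n=13: window = (2, 5)
n=14: window = (5, 4)
n=15: window = (4, 6)
n=16: window = (6, 0)
n=17: window = (0, 8)
n=18: window = (8, 3)
n=19: window = (3, 8)
n=20: window = (8, 7)
n=21: window = (7, 3)
n=22: window = (3, 11)
n=23: window = (11, 0)
n=24: window = (0, 6)
n=25: window = (6, 12)
n=26: window = (12, 6)
n=27: window = (6, 2)
n=28: window = (2, 12)
n=29: window = (12, 5)
n=30: window = (5, 0)
n=31: window = (0, 11)
n=32: window = (11, 9)
n=33: window = (9, 11)
n=34: window = (11, 8)
n=35: window = (8, 9)
n=36: window = (9, 7)
n=37: window = (7, 0)
n=38: window = (0, 5)
n=39: window = (5, 10)
n=40: window = (10, 5)
n=41: window = (5, 6)
n=42: window = (6, 10)
window at n=42 equals window at n=0 → period = 42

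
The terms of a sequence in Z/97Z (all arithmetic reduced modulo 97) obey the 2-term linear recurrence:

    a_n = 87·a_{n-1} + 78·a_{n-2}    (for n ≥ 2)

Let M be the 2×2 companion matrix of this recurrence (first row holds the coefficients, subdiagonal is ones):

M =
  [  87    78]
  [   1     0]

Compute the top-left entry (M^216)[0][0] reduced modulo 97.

1

(M^216)[0][0] is the top entry after applying M 216 times to the unit state (1, 0). Equivalently it is h_{217} for the auxiliary sequence (h_n) obeying the same recurrence with h_1 = 1 and h_i = 0 for 0 ≤ i < 1:
h_2 = 87·1 + 78·0 = 87
h_3 = 87·87 + 78·1 = 81
h_4 = 87·81 + 78·87 = 59
h_5 = 87·59 + 78·81 = 5
h_6 = 87·5 + 78·59 = 90
h_7 = 87·90 + 78·5 = 72
h_8 = 87·72 + 78·90 = 92
h_9 = 87·92 + 78·72 = 40
h_10 = 87·40 + 78·92 = 83
h_11 = 87·83 + 78·40 = 59
h_12 = 87·59 + 78·83 = 64
h_13 = 87·64 + 78·59 = 82
h_14 = 87·82 + 78·64 = 1
h_15 = 87·1 + 78·82 = 81
h_16 = 87·81 + 78·1 = 44
h_17 = 87·44 + 78·81 = 58
h_18 = 87·58 + 78·44 = 39
h_19 = 87·39 + 78·58 = 60
h_20 = 87·60 + 78·39 = 17
h_21 = 87·17 + 78·60 = 48
h_22 = 87·48 + 78·17 = 70
h_23 = 87·70 + 78·48 = 37
h_24 = 87·37 + 78·70 = 46
h_25 = 87·46 + 78·37 = 1
h_26 = 87·1 + 78·46 = 86
h_27 = 87·86 + 78·1 = 91
h_28 = 87·91 + 78·86 = 75
h_29 = 87·75 + 78·91 = 43
h_30 = 87·43 + 78·75 = 85
h_31 = 87·85 + 78·43 = 79
h_32 = 87·79 + 78·85 = 20
h_33 = 87·20 + 78·79 = 45
h_34 = 87·45 + 78·20 = 43
h_35 = 87·43 + 78·45 = 73
h_36 = 87·73 + 78·43 = 5
h_37 = 87·5 + 78·73 = 18
h_38 = 87·18 + 78·5 = 16
h_39 = 87·16 + 78·18 = 80
h_40 = 87·80 + 78·16 = 60
h_41 = 87·60 + 78·80 = 14
h_42 = 87·14 + 78·60 = 78
h_43 = 87·78 + 78·14 = 21
h_44 = 87·21 + 78·78 = 54
h_45 = 87·54 + 78·21 = 31
h_46 = 87·31 + 78·54 = 22
h_47 = 87·22 + 78·31 = 64
h_48 = 87·64 + 78·22 = 9
h_49 = 87·9 + 78·64 = 52
h_50 = 87·52 + 78·9 = 85
h_51 = 87·85 + 78·52 = 5
h_52 = 87·5 + 78·85 = 81
h_53 = 87·81 + 78·5 = 65
h_54 = 87·65 + 78·81 = 42
h_55 = 87·42 + 78·65 = 91
h_56 = 87·91 + 78·42 = 38
h_57 = 87·38 + 78·91 = 25
h_58 = 87·25 + 78·38 = 95
h_59 = 87·95 + 78·25 = 30
h_60 = 87·30 + 78·95 = 29
h_61 = 87·29 + 78·30 = 13
h_62 = 87·13 + 78·29 = 95
h_63 = 87·95 + 78·13 = 64
h_64 = 87·64 + 78·95 = 77
h_65 = 87·77 + 78·64 = 51
h_66 = 87·51 + 78·77 = 64
h_67 = 87·64 + 78·51 = 40
h_68 = 87·40 + 78·64 = 33
h_69 = 87·33 + 78·40 = 74
h_70 = 87·74 + 78·33 = 88
h_71 = 87·88 + 78·74 = 42
h_72 = 87·42 + 78·88 = 42
h_73 = 87·42 + 78·42 = 43
h_74 = 87·43 + 78·42 = 33
h_75 = 87·33 + 78·43 = 17
h_76 = 87·17 + 78·33 = 76
h_77 = 87·76 + 78·17 = 81
h_78 = 87·81 + 78·76 = 74
h_79 = 87·74 + 78·81 = 49
h_80 = 87·49 + 78·74 = 44
h_81 = 87·44 + 78·49 = 84
h_82 = 87·84 + 78·44 = 70
h_83 = 87·70 + 78·84 = 32
h_84 = 87·32 + 78·70 = 96
h_85 = 87·96 + 78·32 = 81
h_86 = 87·81 + 78·96 = 82
h_87 = 87·82 + 78·81 = 66
h_88 = 87·66 + 78·82 = 13
h_89 = 87·13 + 78·66 = 71
h_90 = 87·71 + 78·13 = 13
h_91 = 87·13 + 78·71 = 73
h_92 = 87·73 + 78·13 = 90
h_93 = 87·90 + 78·73 = 41
h_94 = 87·41 + 78·90 = 14
h_95 = 87·14 + 78·41 = 51
h_96 = 87·51 + 78·14 = 0
h_97 = 87·0 + 78·51 = 1
(h_96, h_97) = (0, 1) = (h_0, h_1), so the sequence has period 96.
217 ≡ 25 (mod 96), hence h_217 = h_25 = 1.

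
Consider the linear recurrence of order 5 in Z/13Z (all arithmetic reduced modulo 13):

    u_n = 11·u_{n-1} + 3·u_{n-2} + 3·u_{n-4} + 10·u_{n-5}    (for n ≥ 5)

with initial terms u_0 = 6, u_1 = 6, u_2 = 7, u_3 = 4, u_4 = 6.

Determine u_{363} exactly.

11

u_5 = 11·6 + 3·4 + 0·7 + 3·6 + 10·6 = 0
u_6 = 11·0 + 3·6 + 0·4 + 3·7 + 10·6 = 8
u_7 = 11·8 + 3·0 + 0·6 + 3·4 + 10·7 = 1
u_8 = 11·1 + 3·8 + 0·0 + 3·6 + 10·4 = 2
u_9 = 11·2 + 3·1 + 0·8 + 3·0 + 10·6 = 7
u_10 = 11·7 + 3·2 + 0·1 + 3·8 + 10·0 = 3
Continuing the recurrence:
  u_11 = 7;  u_12 = 11;  u_13 = 1;  u_14 = 6;  u_15 = 3;  u_16 = 11
  u_17 = 9;  u_18 = 4;  u_19 = 10;  u_20 = 3;  u_21 = 5;  u_22 = 10
  u_23 = 0;  u_24 = 9;  u_25 = 1;  u_26 = 1;  u_27 = 10;  u_28 = 10
  u_29 = 12;  u_30 = 6;  u_31 = 12;  u_32 = 7;  u_33 = 2;  u_34 = 12
  u_35 = 0;  u_36 = 8;  u_37 = 8;  u_38 = 12;  u_39 = 3;  u_40 = 2
  u_41 = 5;  u_42 = 8;  u_43 = 11;  u_44 = 12;  u_45 = 5;  u_46 = 9
  u_47 = 6;  u_48 = 5;  u_49 = 0;  u_50 = 1;  u_51 = 2;  u_52 = 9
  u_53 = 12;  u_54 = 6;  u_55 = 1;  u_56 = 11;  u_57 = 3;  u_58 = 9
  u_59 = 2;  u_60 = 1;  u_61 = 6;  u_62 = 9;  u_63 = 5;  u_64 = 1
  u_65 = 2;  u_66 = 8;  u_67 = 4;  u_68 = 4;  u_69 = 7;  u_70 = 3
  u_71 = 3;  u_72 = 3;  u_73 = 12;  u_74 = 12;  u_75 = 12;  u_76 = 12
  u_77 = 0;  u_78 = 10;  u_79 = 6;  u_80 = 5;  u_81 = 11;  u_82 = 10
  u_83 = 1;  u_84 = 12;  u_85 = 10;  u_86 = 0;  u_87 = 3;  u_88 = 1
  u_89 = 1;  u_90 = 10;  u_91 = 5;  u_92 = 1;  u_93 = 0;  u_94 = 4
  u_95 = 3;  u_96 = 7;  u_97 = 5;  u_98 = 10;  u_99 = 5;  u_100 = 6
  u_101 = 10;  u_102 = 0;  u_103 = 2;  u_104 = 12;  u_105 = 7;  u_106 = 5
  u_107 = 4;  u_108 = 11;  u_109 = 1;  u_110 = 12;  u_111 = 2;  u_112 = 1
  u_113 = 0;  u_114 = 10;  u_115 = 2;  u_116 = 10;  u_117 = 9;  u_118 = 3
  u_119 = 10;  u_120 = 0;  u_121 = 1;  u_122 = 6;  u_123 = 12;  u_124 = 3
  u_125 = 7;  u_126 = 10;  u_127 = 6;  u_128 = 4;  u_129 = 9;  u_130 = 3
  u_131 = 9;  u_132 = 11;  u_133 = 7;  u_134 = 1;  u_135 = 11;  u_136 = 0
  u_137 = 8;  u_138 = 5;  u_139 = 5;  u_140 = 11;  u_141 = 4;  u_142 = 3
  u_143 = 6;  u_144 = 2;  u_145 = 6;  u_146 = 4;  u_147 = 6;  u_148 = 1
  u_149 = 2;  u_150 = 6;  u_151 = 0;  u_152 = 3;  u_153 = 10;  u_154 = 1
  u_155 = 10;  u_156 = 5;  u_157 = 2;  u_158 = 10;  u_159 = 0;  u_160 = 2
  u_161 = 0;  u_162 = 4;  u_163 = 1;  u_164 = 3;  u_165 = 4;  u_166 = 0
  u_167 = 3;  u_168 = 0;  u_169 = 12;  u_170 = 3;  u_171 = 0;  u_172 = 0
  u_173 = 10;  u_174 = 5;  u_175 = 11;  u_176 = 6;  u_177 = 12;  u_178 = 5
  u_179 = 5;  u_180 = 3;  u_181 = 1;  u_182 = 12;  u_183 = 5;  u_184 = 7
  u_185 = 8;  u_186 = 12;  u_187 = 5;  u_188 = 6;  u_189 = 6;  u_190 = 5
  u_191 = 0;  u_192 = 5;  u_193 = 3;  u_194 = 6;  u_195 = 8;  u_196 = 4
  u_197 = 10;  u_198 = 1;  u_199 = 8;  u_200 = 1;  u_201 = 1;  u_202 = 0
  u_203 = 11;  u_204 = 9;  u_205 = 2;  u_206 = 7;  u_207 = 12;  u_208 = 4
  u_209 = 7;  u_210 = 0;  u_211 = 10;  u_212 = 8;  u_213 = 10;  u_214 = 9
  u_215 = 3;  u_216 = 2;  u_217 = 11;  u_218 = 7;  u_219 = 1;  u_220 = 3
  u_221 = 11;  u_222 = 1;  u_223 = 0;  u_224 = 9;  u_225 = 6;  u_226 = 11
  u_227 = 6;  u_228 = 9;  u_229 = 4;  u_230 = 8;  u_231 = 7;  u_232 = 6
  u_233 = 7;  u_234 = 3;  u_235 = 12;  u_236 = 8;  u_237 = 10;  u_238 = 5
  u_239 = 8;  u_240 = 0;  u_241 = 4;  u_242 = 3;  u_243 = 2;  u_244 = 7
  u_245 = 4;  u_246 = 10;  u_247 = 2;  u_248 = 2;  u_249 = 6;  u_250 = 12
  u_251 = 9;  u_252 = 5;  u_253 = 3;  u_254 = 1;  u_255 = 11;  u_256 = 8
  u_257 = 11;  u_258 = 9;  u_259 = 6;  u_260 = 6;  u_261 = 2;  u_262 = 8
  u_263 = 7;  u_264 = 10;  u_265 = 2;  u_266 = 5;  u_267 = 6;  u_268 = 12
  u_269 = 9;  u_270 = 1;  u_271 = 2;  u_272 = 4;  u_273 = 2;  u_274 = 10
  u_275 = 2;  u_276 = 6;  u_277 = 1;  u_278 = 1;  u_279 = 3;  u_280 = 9
  u_281 = 2;  u_282 = 10;  u_283 = 5;  u_284 = 12;  u_285 = 9;  u_286 = 3
  u_287 = 6;  u_288 = 5;  u_289 = 12;  u_290 = 12;  u_291 = 8;  u_292 = 4
  u_293 = 11;  u_294 = 3;  u_295 = 2;  u_296 = 6;  u_297 = 2;  u_298 = 3
  u_299 = 10;  u_300 = 1;  u_301 = 3;  u_302 = 0;  u_303 = 4;  u_304 = 4
  u_305 = 10;  u_306 = 9;  u_307 = 11;  u_308 = 5;  u_309 = 2;  u_310 = 8
  u_311 = 9;  u_312 = 1;  u_313 = 3;  u_314 = 2;  u_315 = 8;  u_316 = 5
  u_317 = 7;  u_318 = 11;  u_319 = 4;  u_320 = 3;  u_321 = 12;  u_322 = 10
  u_323 = 8;  u_324 = 11;  u_325 = 3;  u_326 = 8;  u_327 = 0;  u_328 = 7
  u_329 = 1;  u_330 = 8;  u_331 = 2;  u_332 = 2;  u_333 = 10;  u_334 = 7
  u_335 = 11;  u_336 = 12;  u_337 = 7;  u_338 = 0;  u_339 = 7;  u_340 = 2
  u_341 = 2;  u_342 = 7;  u_343 = 0;  u_344 = 6;  u_345 = 1;  u_346 = 5
  u_347 = 11;  u_348 = 11;  u_349 = 9;  u_350 = 1;  u_351 = 4;  u_352 = 8
  u_353 = 3;  u_354 = 7;  u_355 = 4;  u_356 = 12;  u_357 = 12;  u_358 = 11
  u_359 = 5;  u_360 = 8;  u_361 = 12
u_362 = 11·12 + 3·8 + 0·5 + 3·11 + 10·12 = 10
u_363 = 11·10 + 3·12 + 0·8 + 3·5 + 10·11 = 11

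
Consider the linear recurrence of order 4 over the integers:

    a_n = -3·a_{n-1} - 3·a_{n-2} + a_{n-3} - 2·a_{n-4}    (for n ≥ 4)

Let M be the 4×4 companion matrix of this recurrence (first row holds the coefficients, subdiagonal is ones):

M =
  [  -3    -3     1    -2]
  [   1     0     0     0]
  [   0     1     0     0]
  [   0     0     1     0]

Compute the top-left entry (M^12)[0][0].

(M^12)[0][0] is the top entry after applying M 12 times to the unit state (1, 0, 0, 0). Equivalently it is h_{15} for the auxiliary sequence (h_n) obeying the same recurrence with h_3 = 1 and h_i = 0 for 0 ≤ i < 3:
h_4 = -3·1 + -3·0 + 1·0 + -2·0 = -3
h_5 = -3·-3 + -3·1 + 1·0 + -2·0 = 6
h_6 = -3·6 + -3·-3 + 1·1 + -2·0 = -8
h_7 = -3·-8 + -3·6 + 1·-3 + -2·1 = 1
h_8 = -3·1 + -3·-8 + 1·6 + -2·-3 = 33
h_9 = -3·33 + -3·1 + 1·-8 + -2·6 = -122
h_10 = -3·-122 + -3·33 + 1·1 + -2·-8 = 284
h_11 = -3·284 + -3·-122 + 1·33 + -2·1 = -455
h_12 = -3·-455 + -3·284 + 1·-122 + -2·33 = 325
h_13 = -3·325 + -3·-455 + 1·284 + -2·-122 = 918
h_14 = -3·918 + -3·325 + 1·-455 + -2·284 = -4752
h_15 = -3·-4752 + -3·918 + 1·325 + -2·-455 = 12737

12737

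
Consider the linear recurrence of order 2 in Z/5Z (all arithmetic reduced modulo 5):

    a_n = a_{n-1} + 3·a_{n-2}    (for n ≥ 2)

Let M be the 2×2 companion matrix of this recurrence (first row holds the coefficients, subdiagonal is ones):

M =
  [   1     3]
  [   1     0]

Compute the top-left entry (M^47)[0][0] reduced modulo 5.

0

(M^47)[0][0] is the top entry after applying M 47 times to the unit state (1, 0). Equivalently it is h_{48} for the auxiliary sequence (h_n) obeying the same recurrence with h_1 = 1 and h_i = 0 for 0 ≤ i < 1:
h_2 = 1·1 + 3·0 = 1
h_3 = 1·1 + 3·1 = 4
h_4 = 1·4 + 3·1 = 2
h_5 = 1·2 + 3·4 = 4
h_6 = 1·4 + 3·2 = 0
h_7 = 1·0 + 3·4 = 2
h_8 = 1·2 + 3·0 = 2
h_9 = 1·2 + 3·2 = 3
h_10 = 1·3 + 3·2 = 4
h_11 = 1·4 + 3·3 = 3
h_12 = 1·3 + 3·4 = 0
h_13 = 1·0 + 3·3 = 4
h_14 = 1·4 + 3·0 = 4
h_15 = 1·4 + 3·4 = 1
h_16 = 1·1 + 3·4 = 3
h_17 = 1·3 + 3·1 = 1
h_18 = 1·1 + 3·3 = 0
h_19 = 1·0 + 3·1 = 3
h_20 = 1·3 + 3·0 = 3
h_21 = 1·3 + 3·3 = 2
h_22 = 1·2 + 3·3 = 1
h_23 = 1·1 + 3·2 = 2
h_24 = 1·2 + 3·1 = 0
h_25 = 1·0 + 3·2 = 1
h_26 = 1·1 + 3·0 = 1
h_27 = 1·1 + 3·1 = 4
h_28 = 1·4 + 3·1 = 2
h_29 = 1·2 + 3·4 = 4
h_30 = 1·4 + 3·2 = 0
h_31 = 1·0 + 3·4 = 2
h_32 = 1·2 + 3·0 = 2
h_33 = 1·2 + 3·2 = 3
h_34 = 1·3 + 3·2 = 4
h_35 = 1·4 + 3·3 = 3
h_36 = 1·3 + 3·4 = 0
h_37 = 1·0 + 3·3 = 4
h_38 = 1·4 + 3·0 = 4
h_39 = 1·4 + 3·4 = 1
h_40 = 1·1 + 3·4 = 3
h_41 = 1·3 + 3·1 = 1
h_42 = 1·1 + 3·3 = 0
h_43 = 1·0 + 3·1 = 3
h_44 = 1·3 + 3·0 = 3
h_45 = 1·3 + 3·3 = 2
h_46 = 1·2 + 3·3 = 1
h_47 = 1·1 + 3·2 = 2
h_48 = 1·2 + 3·1 = 0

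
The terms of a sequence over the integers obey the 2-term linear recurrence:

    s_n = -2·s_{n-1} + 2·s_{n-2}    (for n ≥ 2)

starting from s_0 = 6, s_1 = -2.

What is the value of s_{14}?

s_2 = -2·-2 + 2·6 = 16
s_3 = -2·16 + 2·-2 = -36
s_4 = -2·-36 + 2·16 = 104
s_5 = -2·104 + 2·-36 = -280
s_6 = -2·-280 + 2·104 = 768
s_7 = -2·768 + 2·-280 = -2096
s_8 = -2·-2096 + 2·768 = 5728
s_9 = -2·5728 + 2·-2096 = -15648
s_10 = -2·-15648 + 2·5728 = 42752
s_11 = -2·42752 + 2·-15648 = -116800
s_12 = -2·-116800 + 2·42752 = 319104
s_13 = -2·319104 + 2·-116800 = -871808
s_14 = -2·-871808 + 2·319104 = 2381824

2381824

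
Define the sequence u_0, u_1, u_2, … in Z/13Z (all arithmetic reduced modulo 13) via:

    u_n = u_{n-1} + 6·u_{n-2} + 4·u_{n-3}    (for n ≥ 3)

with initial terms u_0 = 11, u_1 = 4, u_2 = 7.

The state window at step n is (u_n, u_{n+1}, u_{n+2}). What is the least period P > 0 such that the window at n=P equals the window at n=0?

42

n=0: window = (11, 4, 7)
n=1: window = (4, 7, 10)
n=2: window = (7, 10, 3)
n=3: window = (10, 3, 0)
n=4: window = (3, 0, 6)
n=5: window = (0, 6, 5)
n=6: window = (6, 5, 2)
n=7: window = (5, 2, 4)
n=8: window = (2, 4, 10)
n=9: window = (4, 10, 3)
n=10: window = (10, 3, 1)
n=11: window = (3, 1, 7)
n=12: window = (1, 7, 12)
n=13: window = (7, 12, 6)
n=14: window = (12, 6, 2)
n=15: window = (6, 2, 8)
n=16: window = (2, 8, 5)
n=17: window = (8, 5, 9)
n=18: window = (5, 9, 6)
n=19: window = (9, 6, 2)
n=20: window = (6, 2, 9)
n=21: window = (2, 9, 6)
n=22: window = (9, 6, 3)
n=23: window = (6, 3, 10)
n=24: window = (3, 10, 0)
n=25: window = (10, 0, 7)
n=26: window = (0, 7, 8)
n=27: window = (7, 8, 11)
n=28: window = (8, 11, 9)
n=29: window = (11, 9, 3)
n=30: window = (9, 3, 10)
n=31: window = (3, 10, 12)
n=32: window = (10, 12, 6)
n=33: window = (12, 6, 1)
n=34: window = (6, 1, 7)
n=35: window = (1, 7, 11)
n=36: window = (7, 11, 5)
n=37: window = (11, 5, 8)
n=38: window = (5, 8, 4)
n=39: window = (8, 4, 7)
n=40: window = (4, 7, 11)
n=41: window = (7, 11, 4)
n=42: window = (11, 4, 7)
window at n=42 equals window at n=0 → period = 42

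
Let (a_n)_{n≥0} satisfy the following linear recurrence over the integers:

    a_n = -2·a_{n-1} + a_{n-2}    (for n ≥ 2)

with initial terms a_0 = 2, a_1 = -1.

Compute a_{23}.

a_2 = -2·-1 + 1·2 = 4
a_3 = -2·4 + 1·-1 = -9
a_4 = -2·-9 + 1·4 = 22
a_5 = -2·22 + 1·-9 = -53
a_6 = -2·-53 + 1·22 = 128
a_7 = -2·128 + 1·-53 = -309
a_8 = -2·-309 + 1·128 = 746
a_9 = -2·746 + 1·-309 = -1801
a_10 = -2·-1801 + 1·746 = 4348
a_11 = -2·4348 + 1·-1801 = -10497
a_12 = -2·-10497 + 1·4348 = 25342
a_13 = -2·25342 + 1·-10497 = -61181
a_14 = -2·-61181 + 1·25342 = 147704
a_15 = -2·147704 + 1·-61181 = -356589
a_16 = -2·-356589 + 1·147704 = 860882
a_17 = -2·860882 + 1·-356589 = -2078353
a_18 = -2·-2078353 + 1·860882 = 5017588
a_19 = -2·5017588 + 1·-2078353 = -12113529
a_20 = -2·-12113529 + 1·5017588 = 29244646
a_21 = -2·29244646 + 1·-12113529 = -70602821
a_22 = -2·-70602821 + 1·29244646 = 170450288
a_23 = -2·170450288 + 1·-70602821 = -411503397

-411503397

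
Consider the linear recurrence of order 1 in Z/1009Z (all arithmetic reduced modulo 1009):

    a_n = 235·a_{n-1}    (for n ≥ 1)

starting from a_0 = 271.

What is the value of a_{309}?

a_1 = 235·271 = 118
a_2 = 235·118 = 487
a_3 = 235·487 = 428
a_4 = 235·428 = 689
a_5 = 235·689 = 475
a_6 = 235·475 = 635
Continuing the recurrence:
  a_7 = 902;  a_8 = 80;  a_9 = 638;  a_10 = 598;  a_11 = 279;  a_12 = 989
  a_13 = 345;  a_14 = 355;  a_15 = 687;  a_16 = 5;  a_17 = 166;  a_18 = 668
  a_19 = 585;  a_20 = 251;  a_21 = 463;  a_22 = 842;  a_23 = 106;  a_24 = 694
  a_25 = 641;  a_26 = 294;  a_27 = 478;  a_28 = 331;  a_29 = 92;  a_30 = 431
  a_31 = 385;  a_32 = 674;  a_33 = 986;  a_34 = 649;  a_35 = 156;  a_36 = 336
  a_37 = 258;  a_38 = 90;  a_39 = 970;  a_40 = 925;  a_41 = 440;  a_42 = 482
  a_43 = 262;  a_44 = 21;  a_45 = 899;  a_46 = 384;  a_47 = 439;  a_48 = 247
  a_49 = 532;  a_50 = 913;  a_51 = 647;  a_52 = 695;  a_53 = 876;  a_54 = 24
  a_55 = 595;  a_56 = 583;  a_57 = 790;  a_58 = 1003;  a_59 = 608;  a_60 = 611
  a_61 = 307;  a_62 = 506;  a_63 = 857;  a_64 = 604;  a_65 = 680;  a_66 = 378
  a_67 = 38;  a_68 = 858;  a_69 = 839;  a_70 = 410;  a_71 = 495;  a_72 = 290
  a_73 = 547;  a_74 = 402;  a_75 = 633;  a_76 = 432;  a_77 = 620;  a_78 = 404
  a_79 = 94;  a_80 = 901;  a_81 = 854;  a_82 = 908;  a_83 = 481;  a_84 = 27
  a_85 = 291;  a_86 = 782;  a_87 = 132;  a_88 = 750;  a_89 = 684;  a_90 = 309
  a_91 = 976;  a_92 = 317;  a_93 = 838;  a_94 = 175;  a_95 = 765;  a_96 = 173
  a_97 = 295;  a_98 = 713;  a_99 = 61;  a_100 = 209;  a_101 = 683;  a_102 = 74
  a_103 = 237;  a_104 = 200;  a_105 = 586;  a_106 = 486;  a_107 = 193;  a_108 = 959
  a_109 = 358;  a_110 = 383;  a_111 = 204;  a_112 = 517;  a_113 = 415;  a_114 = 661
  a_115 = 958;  a_116 = 123;  a_117 = 653;  a_118 = 87;  a_119 = 265;  a_120 = 726
  a_121 = 89;  a_122 = 735;  a_123 = 186;  a_124 = 323;  a_125 = 230;  a_126 = 573
  a_127 = 458;  a_128 = 676;  a_129 = 447;  a_130 = 109;  a_131 = 390;  a_132 = 840
  a_133 = 645;  a_134 = 225;  a_135 = 407;  a_136 = 799;  a_137 = 91;  a_138 = 196
  a_139 = 655;  a_140 = 557;  a_141 = 734;  a_142 = 960;  a_143 = 593;  a_144 = 113
  a_145 = 321;  a_146 = 769;  a_147 = 104;  a_148 = 224;  a_149 = 172;  a_150 = 60
  a_151 = 983;  a_152 = 953;  a_153 = 966;  a_154 = 994;  a_155 = 511;  a_156 = 14
  a_157 = 263;  a_158 = 256;  a_159 = 629;  a_160 = 501;  a_161 = 691;  a_162 = 945
  a_163 = 95;  a_164 = 127;  a_165 = 584;  a_166 = 16;  a_167 = 733;  a_168 = 725
  a_169 = 863;  a_170 = 1005;  a_171 = 69;  a_172 = 71;  a_173 = 541;  a_174 = 1
  a_175 = 235;  a_176 = 739;  a_177 = 117;  a_178 = 252;  a_179 = 698;  a_180 = 572
  a_181 = 223;  a_182 = 946;  a_183 = 330;  a_184 = 866;  a_185 = 701;  a_186 = 268
  a_187 = 422;  a_188 = 288;  a_189 = 77;  a_190 = 942;  a_191 = 399;  a_192 = 937
  a_193 = 233;  a_194 = 269;  a_195 = 657;  a_196 = 18;  a_197 = 194;  a_198 = 185
  a_199 = 88;  a_200 = 500;  a_201 = 456;  a_202 = 206;  a_203 = 987;  a_204 = 884
  a_205 = 895;  a_206 = 453;  a_207 = 510;  a_208 = 788;  a_209 = 533;  a_210 = 139
  a_211 = 377;  a_212 = 812;  a_213 = 119;  a_214 = 722;  a_215 = 158;  a_216 = 806
  a_217 = 727;  a_218 = 324;  a_219 = 465;  a_220 = 303;  a_221 = 575;  a_222 = 928
  a_223 = 136;  a_224 = 681;  a_225 = 613;  a_226 = 777;  a_227 = 975;  a_228 = 82
  a_229 = 99;  a_230 = 58;  a_231 = 513;  a_232 = 484;  a_233 = 732;  a_234 = 490
  a_235 = 124;  a_236 = 888;  a_237 = 826;  a_238 = 382;  a_239 = 978;  a_240 = 787
  a_241 = 298;  a_242 = 409;  a_243 = 260;  a_244 = 560;  a_245 = 430;  a_246 = 150
  a_247 = 944;  a_248 = 869;  a_249 = 397;  a_250 = 467;  a_251 = 773;  a_252 = 35
  a_253 = 153;  a_254 = 640;  a_255 = 59;  a_256 = 748;  a_257 = 214;  a_258 = 849
  a_259 = 742;  a_260 = 822;  a_261 = 451;  a_262 = 40;  a_263 = 319;  a_264 = 299
  a_265 = 644;  a_266 = 999;  a_267 = 677;  a_268 = 682;  a_269 = 848;  a_270 = 507
  a_271 = 83;  a_272 = 334;  a_273 = 797;  a_274 = 630;  a_275 = 736;  a_276 = 421
  a_277 = 53;  a_278 = 347;  a_279 = 825;  a_280 = 147;  a_281 = 239;  a_282 = 670
  a_283 = 46;  a_284 = 720;  a_285 = 697;  a_286 = 337;  a_287 = 493;  a_288 = 829
  a_289 = 78;  a_290 = 168;  a_291 = 129;  a_292 = 45;  a_293 = 485;  a_294 = 967
  a_295 = 220;  a_296 = 241;  a_297 = 131;  a_298 = 515;  a_299 = 954;  a_300 = 192
  a_301 = 724;  a_302 = 628;  a_303 = 266;  a_304 = 961;  a_305 = 828;  a_306 = 852
  a_307 = 438
a_308 = 235·438 = 12
a_309 = 235·12 = 802

802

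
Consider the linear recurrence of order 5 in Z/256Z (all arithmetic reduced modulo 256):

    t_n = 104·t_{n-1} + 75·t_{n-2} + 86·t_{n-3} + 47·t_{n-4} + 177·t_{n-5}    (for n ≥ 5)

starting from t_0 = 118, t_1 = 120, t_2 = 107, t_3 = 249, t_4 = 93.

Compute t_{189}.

t_5 = 104·93 + 75·249 + 86·107 + 47·120 + 177·118 = 75
t_6 = 104·75 + 75·93 + 86·249 + 47·107 + 177·120 = 250
t_7 = 104·250 + 75·75 + 86·93 + 47·249 + 177·107 = 121
t_8 = 104·121 + 75·250 + 86·75 + 47·93 + 177·249 = 212
t_9 = 104·212 + 75·121 + 86·250 + 47·75 + 177·93 = 161
t_10 = 104·161 + 75·212 + 86·121 + 47·250 + 177·75 = 235
Continuing the recurrence:
  t_11 = 236;  t_12 = 100;  t_13 = 217;  t_14 = 50;  t_15 = 74;  t_16 = 36
  t_17 = 21;  t_18 = 39;  t_19 = 63;  t_20 = 217;  t_21 = 118;  t_22 = 91
  t_23 = 248;  t_24 = 115;  t_25 = 165;  t_26 = 84;  t_27 = 140;  t_28 = 127
  t_29 = 162;  t_30 = 142;  t_31 = 152;  t_32 = 227;  t_33 = 1;  t_34 = 13
  t_35 = 235;  t_36 = 98;  t_37 = 41;  t_38 = 100;  t_39 = 177;  t_40 = 115
  t_41 = 116;  t_42 = 252;  t_43 = 161;  t_44 = 178;  t_45 = 242;  t_46 = 4
  t_47 = 29;  t_48 = 63;  t_49 = 239;  t_50 = 89;  t_51 = 110;  t_52 = 171
  t_53 = 8;  t_54 = 227;  t_55 = 189;  t_56 = 108;  t_57 = 52;  t_58 = 119
  t_59 = 130;  t_60 = 166;  t_61 = 184;  t_62 = 219;  t_63 = 201;  t_64 = 253
  t_65 = 203;  t_66 = 138;  t_67 = 217;  t_68 = 52;  t_69 = 65;  t_70 = 59
  t_71 = 188;  t_72 = 20;  t_73 = 233;  t_74 = 114;  t_75 = 154;  t_76 = 228
  t_77 = 165;  t_78 = 151;  t_79 = 95;  t_80 = 153;  t_81 = 166;  t_82 = 251
  t_83 = 216;  t_84 = 211;  t_85 = 149;  t_86 = 196;  t_87 = 92;  t_88 = 239
  t_89 = 34;  t_90 = 190;  t_91 = 216;  t_92 = 83;  t_93 = 81;  t_94 = 45
  t_95 = 235;  t_96 = 114;  t_97 = 137;  t_98 = 68;  t_99 = 81;  t_100 = 67
  t_101 = 196;  t_102 = 172;  t_103 = 177;  t_104 = 114;  t_105 = 66;  t_106 = 196
  t_107 = 173;  t_108 = 47;  t_109 = 143;  t_110 = 153;  t_111 = 30;  t_112 = 75
  t_113 = 104;  t_114 = 67;  t_115 = 45;  t_116 = 92;  t_117 = 4;  t_118 = 231
  t_119 = 130;  t_120 = 214;  t_121 = 248;  t_122 = 75;  t_123 = 153;  t_124 = 157
  t_125 = 75;  t_126 = 26;  t_127 = 57;  t_128 = 148;  t_129 = 225;  t_130 = 139
  t_131 = 140;  t_132 = 196;  t_133 = 249;  t_134 = 178;  t_135 = 234;  t_136 = 164
  t_137 = 53;  t_138 = 7;  t_139 = 127;  t_140 = 89;  t_141 = 214;  t_142 = 155
  t_143 = 184;  t_144 = 51;  t_145 = 133;  t_146 = 52;  t_147 = 44;  t_148 = 95
  t_149 = 162;  t_150 = 238;  t_151 = 24;  t_152 = 195;  t_153 = 161;  t_154 = 77
  t_155 = 235;  t_156 = 130;  t_157 = 233;  t_158 = 36;  t_159 = 241;  t_160 = 19
  t_161 = 20;  t_162 = 92;  t_163 = 193;  t_164 = 50;  t_165 = 146;  t_166 = 132
  t_167 = 61;  t_168 = 31;  t_169 = 47;  t_170 = 217;  t_171 = 206;  t_172 = 235
  t_173 = 200;  t_174 = 163;  t_175 = 157;  t_176 = 76;  t_177 = 212;  t_178 = 87
  t_179 = 130;  t_180 = 6;  t_181 = 56;  t_182 = 187;  t_183 = 105;  t_184 = 61
  t_185 = 203;  t_186 = 170;  t_187 = 153
t_188 = 104·153 + 75·170 + 86·203 + 47·61 + 177·105 = 244
t_189 = 104·244 + 75·153 + 86·170 + 47·203 + 177·61 = 129

129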